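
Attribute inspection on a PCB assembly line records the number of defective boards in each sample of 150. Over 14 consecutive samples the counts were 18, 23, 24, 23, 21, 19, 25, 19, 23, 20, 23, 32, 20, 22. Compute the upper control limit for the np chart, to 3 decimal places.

p̄ = Σdᵢ / (k·n) = 312 / (14 × 150) = 0.14857
UCL = np̄ + 3·√(np̄(1−p̄)) = 22.2857 + 3 × √(22.2857×0.85143) = 22.2857 + 3 × 4.3560 = 35.3537

35.354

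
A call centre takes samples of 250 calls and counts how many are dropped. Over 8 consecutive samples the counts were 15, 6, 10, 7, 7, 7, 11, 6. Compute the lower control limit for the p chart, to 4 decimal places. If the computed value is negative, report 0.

0.0000

p̄ = Σdᵢ / (k·n) = 69 / (8 × 250) = 0.03450
LCL = p̄ − 3·√(p̄(1−p̄)/n) = 0.03450 − 3 × 0.01154 = -0.00013 → 0 (negative, so LCL = 0)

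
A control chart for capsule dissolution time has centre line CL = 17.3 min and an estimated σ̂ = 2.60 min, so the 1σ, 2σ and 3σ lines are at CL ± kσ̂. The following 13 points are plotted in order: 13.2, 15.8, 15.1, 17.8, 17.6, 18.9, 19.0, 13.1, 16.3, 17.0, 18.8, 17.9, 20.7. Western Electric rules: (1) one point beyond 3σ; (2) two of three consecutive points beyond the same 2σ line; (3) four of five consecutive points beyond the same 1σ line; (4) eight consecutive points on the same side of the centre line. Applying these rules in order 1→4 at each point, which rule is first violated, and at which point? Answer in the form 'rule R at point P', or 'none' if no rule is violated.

none

Zone of each point (C = within 1σ̂, B = 1σ̂–2σ̂, A = 2σ̂–3σ̂, * = beyond 3σ̂; sign = side of CL): 1:-B, 2:-C, 3:-C, 4:+C, 5:+C, 6:+C, 7:+C, 8:-B, 9:-C, 10:-C, 11:+C, 12:+C, 13:+B
No rule fires across all 13 points.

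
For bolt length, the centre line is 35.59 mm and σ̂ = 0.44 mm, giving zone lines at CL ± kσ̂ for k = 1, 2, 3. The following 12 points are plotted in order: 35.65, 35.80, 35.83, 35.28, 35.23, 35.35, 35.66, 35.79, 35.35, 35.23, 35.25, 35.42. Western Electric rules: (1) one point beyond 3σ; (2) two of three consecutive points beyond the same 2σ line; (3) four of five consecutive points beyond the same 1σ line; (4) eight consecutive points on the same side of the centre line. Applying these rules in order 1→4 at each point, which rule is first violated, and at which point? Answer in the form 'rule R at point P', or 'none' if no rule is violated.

none

Zone of each point (C = within 1σ̂, B = 1σ̂–2σ̂, A = 2σ̂–3σ̂, * = beyond 3σ̂; sign = side of CL): 1:+C, 2:+C, 3:+C, 4:-C, 5:-C, 6:-C, 7:+C, 8:+C, 9:-C, 10:-C, 11:-C, 12:-C
No rule fires across all 12 points.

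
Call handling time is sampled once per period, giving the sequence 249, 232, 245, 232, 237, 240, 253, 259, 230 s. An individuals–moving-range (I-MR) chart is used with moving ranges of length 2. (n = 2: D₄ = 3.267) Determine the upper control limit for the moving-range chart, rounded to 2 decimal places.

40.43

Moving ranges: 17, 13, 13, 5, 3, 13, 6, 29; M̄R̄ = 99.0000 / 8 = 12.3750
UCL_MR = D₄·M̄R̄ = 3.267 × 12.3750 = 40.4291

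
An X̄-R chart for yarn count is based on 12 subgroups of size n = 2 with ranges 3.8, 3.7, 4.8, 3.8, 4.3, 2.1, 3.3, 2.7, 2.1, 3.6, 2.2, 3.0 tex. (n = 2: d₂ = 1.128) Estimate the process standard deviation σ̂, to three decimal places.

2.911

R̄ = (3.8 + 3.7 + 4.8 + 3.8 + 4.3 + 2.1 + 3.3 + 2.7 + 2.1 + 3.6 + 2.2 + 3.0) / 12 = 3.2833
σ̂ = R̄ / d₂ = 3.2833 / 1.128 = 2.9108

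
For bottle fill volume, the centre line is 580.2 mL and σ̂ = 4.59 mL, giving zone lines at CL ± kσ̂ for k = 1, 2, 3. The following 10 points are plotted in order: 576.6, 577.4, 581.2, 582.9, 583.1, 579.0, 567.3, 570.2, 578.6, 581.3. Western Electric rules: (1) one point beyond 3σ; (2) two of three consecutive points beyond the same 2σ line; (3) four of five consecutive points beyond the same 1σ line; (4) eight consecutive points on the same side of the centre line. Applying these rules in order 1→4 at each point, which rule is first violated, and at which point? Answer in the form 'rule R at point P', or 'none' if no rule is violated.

Zone of each point (C = within 1σ̂, B = 1σ̂–2σ̂, A = 2σ̂–3σ̂, * = beyond 3σ̂; sign = side of CL): 1:-C, 2:-C, 3:+C, 4:+C, 5:+C, 6:-C, 7:-A, 8:-A, 9:-C, 10:+C
Rule 2 (two of three consecutive points beyond the same 2σ limit) is satisfied at point 8.

rule 2 at point 8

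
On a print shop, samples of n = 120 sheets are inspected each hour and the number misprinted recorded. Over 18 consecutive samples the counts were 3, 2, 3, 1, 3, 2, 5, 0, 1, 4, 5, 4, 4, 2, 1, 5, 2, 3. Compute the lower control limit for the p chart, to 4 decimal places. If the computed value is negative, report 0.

0.0000

p̄ = Σdᵢ / (k·n) = 50 / (18 × 120) = 0.02315
LCL = p̄ − 3·√(p̄(1−p̄)/n) = 0.02315 − 3 × 0.01373 = -0.01803 → 0 (negative, so LCL = 0)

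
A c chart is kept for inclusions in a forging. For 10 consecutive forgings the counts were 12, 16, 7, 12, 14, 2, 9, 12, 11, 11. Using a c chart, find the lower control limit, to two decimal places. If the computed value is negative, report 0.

c̄ = (12 + 16 + 7 + 12 + 14 + 2 + 9 + 12 + 11 + 11) / 10 = 106 / 10 = 10.6000
LCL = c̄ − 3√c̄ = 10.6000 − 3 × 3.2558 = 0.8327

0.83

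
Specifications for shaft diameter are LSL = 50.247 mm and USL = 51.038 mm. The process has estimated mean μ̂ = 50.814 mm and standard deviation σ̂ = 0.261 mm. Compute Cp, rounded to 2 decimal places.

Cp = (USL − LSL) / (6σ̂) = (51.038 − 50.247) / (6 × 0.261) = 0.7910 / 1.5660 = 0.5051

0.51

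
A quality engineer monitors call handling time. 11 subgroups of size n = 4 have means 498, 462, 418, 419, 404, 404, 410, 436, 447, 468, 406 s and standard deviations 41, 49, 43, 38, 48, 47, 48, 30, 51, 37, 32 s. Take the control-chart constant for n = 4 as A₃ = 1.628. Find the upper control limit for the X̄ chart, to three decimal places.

502.490

X̄̄ = (498 + 462 + 418 + 419 + 404 + 404 + 410 + 436 + 447 + 468 + 406) / 11 = 433.8182
s̄ = (41 + 49 + 43 + 38 + 48 + 47 + 48 + 30 + 51 + 37 + 32) / 11 = 42.1818
UCL = X̄̄ + A₃·s̄ = 433.8182 + 1.628 × 42.1818 = 502.4902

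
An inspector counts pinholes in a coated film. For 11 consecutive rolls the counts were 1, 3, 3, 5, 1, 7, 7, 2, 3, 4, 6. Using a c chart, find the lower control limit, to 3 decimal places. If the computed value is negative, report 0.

0.000

c̄ = (1 + 3 + 3 + 5 + 1 + 7 + 7 + 2 + 3 + 4 + 6) / 11 = 42 / 11 = 3.8182
LCL = c̄ − 3√c̄ = 3.8182 − 3 × 1.9540 = -2.0439 → 0 (cannot be negative)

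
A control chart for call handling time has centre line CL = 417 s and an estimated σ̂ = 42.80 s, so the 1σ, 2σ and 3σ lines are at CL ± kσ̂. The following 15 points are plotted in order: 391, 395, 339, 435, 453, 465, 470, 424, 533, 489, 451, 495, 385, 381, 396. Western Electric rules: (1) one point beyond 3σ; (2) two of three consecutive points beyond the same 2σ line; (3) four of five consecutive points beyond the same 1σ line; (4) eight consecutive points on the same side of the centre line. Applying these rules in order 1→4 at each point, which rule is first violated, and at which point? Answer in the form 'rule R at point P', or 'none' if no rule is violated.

rule 3 at point 10

Zone of each point (C = within 1σ̂, B = 1σ̂–2σ̂, A = 2σ̂–3σ̂, * = beyond 3σ̂; sign = side of CL): 1:-C, 2:-C, 3:-B, 4:+C, 5:+C, 6:+B, 7:+B, 8:+C, 9:+A, 10:+B, 11:+C, 12:+B, 13:-C, 14:-C, 15:-C
Rule 3 (four of five consecutive points beyond the same 1σ limit) is satisfied at point 10.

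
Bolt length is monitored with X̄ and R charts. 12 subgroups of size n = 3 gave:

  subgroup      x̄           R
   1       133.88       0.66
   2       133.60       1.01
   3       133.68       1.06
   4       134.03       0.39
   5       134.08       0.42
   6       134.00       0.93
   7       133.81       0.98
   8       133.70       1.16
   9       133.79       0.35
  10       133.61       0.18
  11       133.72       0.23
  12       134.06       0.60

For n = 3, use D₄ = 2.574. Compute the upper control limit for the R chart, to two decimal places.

1.71

R̄ = (0.66 + 1.01 + 1.06 + 0.39 + 0.42 + 0.93 + 0.98 + 1.16 + 0.35 + 0.18 + 0.23 + 0.60) / 12 = 7.9700 / 12 = 0.6642
UCL_R = D₄·R̄ = 2.574 × 0.6642 = 1.7096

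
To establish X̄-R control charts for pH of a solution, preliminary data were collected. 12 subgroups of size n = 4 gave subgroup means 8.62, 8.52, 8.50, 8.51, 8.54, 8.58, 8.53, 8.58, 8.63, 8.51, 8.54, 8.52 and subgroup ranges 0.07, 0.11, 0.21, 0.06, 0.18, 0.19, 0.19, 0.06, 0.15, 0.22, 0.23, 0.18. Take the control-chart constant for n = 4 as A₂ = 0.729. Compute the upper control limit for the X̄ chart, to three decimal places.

X̄̄ = (8.62 + 8.52 + 8.50 + 8.51 + 8.54 + 8.58 + 8.53 + 8.58 + 8.63 + 8.51 + 8.54 + 8.52) / 12 = 102.5800 / 12 = 8.5483
R̄ = (0.07 + 0.11 + 0.21 + 0.06 + 0.18 + 0.19 + 0.19 + 0.06 + 0.15 + 0.22 + 0.23 + 0.18) / 12 = 1.8500 / 12 = 0.1542
UCL = X̄̄ + A₂·R̄ = 8.5483 + 0.729 × 0.1542 = 8.6607

8.661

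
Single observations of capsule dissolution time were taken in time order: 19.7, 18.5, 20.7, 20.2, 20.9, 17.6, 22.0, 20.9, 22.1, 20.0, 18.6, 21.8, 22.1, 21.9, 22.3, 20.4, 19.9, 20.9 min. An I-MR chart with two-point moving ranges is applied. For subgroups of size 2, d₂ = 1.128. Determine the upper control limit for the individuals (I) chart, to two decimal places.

X̄ = (19.7 + 18.5 + 20.7 + 20.2 + 20.9 + 17.6 + 22.0 + 20.9 + 22.1 + 20.0 + 18.6 + 21.8 + 22.1 + 21.9 + 22.3 + 20.4 + 19.9 + 20.9) / 18 = 20.5833
Moving ranges: 1.2, 2.2, 0.5, 0.7, 3.3, 4.4, 1.1, 1.2, 2.1, 1.4, 3.2, 0.3, 0.2, 0.4, 1.9, 0.5, 1.0; M̄R̄ = 25.6000 / 17 = 1.5059
UCL = X̄ + 3·M̄R̄/d₂ = 20.5833 + 3 × 1.5059 / 1.128 = 24.5883

24.59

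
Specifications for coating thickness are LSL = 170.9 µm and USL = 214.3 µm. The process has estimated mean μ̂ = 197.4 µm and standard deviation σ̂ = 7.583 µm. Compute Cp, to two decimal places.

Cp = (USL − LSL) / (6σ̂) = (214.3 − 170.9) / (6 × 7.583) = 43.4000 / 45.4980 = 0.9539

0.95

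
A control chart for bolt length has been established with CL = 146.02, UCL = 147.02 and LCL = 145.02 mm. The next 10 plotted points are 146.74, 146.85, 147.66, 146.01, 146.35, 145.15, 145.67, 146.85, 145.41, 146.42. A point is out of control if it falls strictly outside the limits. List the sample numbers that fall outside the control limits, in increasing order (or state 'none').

Compare each point to [145.02, 147.02]: sample 3 = 147.66 > UCL.

3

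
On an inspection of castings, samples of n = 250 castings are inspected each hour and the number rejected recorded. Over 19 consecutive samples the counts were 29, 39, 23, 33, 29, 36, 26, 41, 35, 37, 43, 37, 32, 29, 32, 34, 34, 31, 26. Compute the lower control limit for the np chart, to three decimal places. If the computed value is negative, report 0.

p̄ = Σdᵢ / (k·n) = 626 / (19 × 250) = 0.13179
LCL = np̄ − 3·√(np̄(1−p̄)) = 32.9474 − 3 × 5.3484 = 16.9022

16.902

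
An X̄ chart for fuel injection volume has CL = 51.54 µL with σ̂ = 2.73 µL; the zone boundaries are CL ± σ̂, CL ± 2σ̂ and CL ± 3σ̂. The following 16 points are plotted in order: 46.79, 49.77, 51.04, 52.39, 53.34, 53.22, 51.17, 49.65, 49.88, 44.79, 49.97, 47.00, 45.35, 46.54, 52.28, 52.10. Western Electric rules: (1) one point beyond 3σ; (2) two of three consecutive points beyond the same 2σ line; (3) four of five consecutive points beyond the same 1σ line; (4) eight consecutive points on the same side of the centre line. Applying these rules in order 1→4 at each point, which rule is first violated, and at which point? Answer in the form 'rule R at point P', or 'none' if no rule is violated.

rule 3 at point 14

Zone of each point (C = within 1σ̂, B = 1σ̂–2σ̂, A = 2σ̂–3σ̂, * = beyond 3σ̂; sign = side of CL): 1:-B, 2:-C, 3:-C, 4:+C, 5:+C, 6:+C, 7:-C, 8:-C, 9:-C, 10:-A, 11:-C, 12:-B, 13:-A, 14:-B, 15:+C, 16:+C
Rule 3 (four of five consecutive points beyond the same 1σ limit) is satisfied at point 14.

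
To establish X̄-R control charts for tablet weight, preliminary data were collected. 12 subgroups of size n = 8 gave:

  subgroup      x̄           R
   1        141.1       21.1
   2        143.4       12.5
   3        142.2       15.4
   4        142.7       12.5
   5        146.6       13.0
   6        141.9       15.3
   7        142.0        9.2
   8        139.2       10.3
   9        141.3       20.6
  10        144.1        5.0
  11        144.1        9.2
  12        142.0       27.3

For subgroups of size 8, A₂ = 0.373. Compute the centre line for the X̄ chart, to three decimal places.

X̄̄ = (141.1 + 143.4 + 142.2 + 142.7 + 146.6 + 141.9 + 142.0 + 139.2 + 141.3 + 144.1 + 144.1 + 142.0) / 12 = 1710.6000 / 12 = 142.5500
CL = X̄̄ = 142.5500

142.550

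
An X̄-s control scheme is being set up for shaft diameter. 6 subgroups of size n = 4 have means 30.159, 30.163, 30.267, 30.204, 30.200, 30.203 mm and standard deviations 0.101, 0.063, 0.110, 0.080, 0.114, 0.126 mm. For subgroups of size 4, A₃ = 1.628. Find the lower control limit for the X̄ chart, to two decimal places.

30.04

X̄̄ = (30.159 + 30.163 + 30.267 + 30.204 + 30.200 + 30.203) / 6 = 30.1993
s̄ = (0.101 + 0.063 + 0.110 + 0.080 + 0.114 + 0.126) / 6 = 0.0990
LCL = X̄̄ − A₃·s̄ = 30.1993 − 1.628 × 0.0990 = 30.0382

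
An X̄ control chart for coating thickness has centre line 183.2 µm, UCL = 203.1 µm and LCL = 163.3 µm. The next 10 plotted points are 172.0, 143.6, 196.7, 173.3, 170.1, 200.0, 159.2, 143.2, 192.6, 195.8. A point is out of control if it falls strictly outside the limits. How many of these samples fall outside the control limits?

Compare each point to [163.3, 203.1]: sample 2 = 143.6 < LCL; sample 7 = 159.2 < LCL; sample 8 = 143.2 < LCL.

3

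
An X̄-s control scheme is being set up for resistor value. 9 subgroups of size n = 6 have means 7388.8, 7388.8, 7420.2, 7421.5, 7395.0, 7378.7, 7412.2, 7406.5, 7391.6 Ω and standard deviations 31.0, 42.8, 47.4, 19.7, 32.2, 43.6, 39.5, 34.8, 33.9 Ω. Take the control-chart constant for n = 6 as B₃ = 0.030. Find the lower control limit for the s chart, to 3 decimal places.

1.083

s̄ = (31.0 + 42.8 + 47.4 + 19.7 + 32.2 + 43.6 + 39.5 + 34.8 + 33.9) / 9 = 36.1000
LCL_s = B₃·s̄ = 0.030 × 36.1000 = 1.0830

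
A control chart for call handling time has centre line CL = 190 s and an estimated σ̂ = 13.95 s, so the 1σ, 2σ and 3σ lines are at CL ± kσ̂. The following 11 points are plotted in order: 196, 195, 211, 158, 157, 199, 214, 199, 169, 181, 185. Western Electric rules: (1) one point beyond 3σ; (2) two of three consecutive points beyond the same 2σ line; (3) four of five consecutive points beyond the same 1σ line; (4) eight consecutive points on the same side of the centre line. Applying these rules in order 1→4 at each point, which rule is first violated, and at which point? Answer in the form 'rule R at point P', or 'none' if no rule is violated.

rule 2 at point 5

Zone of each point (C = within 1σ̂, B = 1σ̂–2σ̂, A = 2σ̂–3σ̂, * = beyond 3σ̂; sign = side of CL): 1:+C, 2:+C, 3:+B, 4:-A, 5:-A, 6:+C, 7:+B, 8:+C, 9:-B, 10:-C, 11:-C
Rule 2 (two of three consecutive points beyond the same 2σ limit) is satisfied at point 5.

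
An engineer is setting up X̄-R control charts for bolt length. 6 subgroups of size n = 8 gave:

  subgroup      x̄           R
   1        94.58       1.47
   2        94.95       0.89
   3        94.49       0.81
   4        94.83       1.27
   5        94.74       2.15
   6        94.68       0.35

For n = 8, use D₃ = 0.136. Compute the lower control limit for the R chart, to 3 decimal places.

R̄ = (1.47 + 0.89 + 0.81 + 1.27 + 2.15 + 0.35) / 6 = 6.9400 / 6 = 1.1567
LCL_R = D₃·R̄ = 0.136 × 1.1567 = 0.1573

0.157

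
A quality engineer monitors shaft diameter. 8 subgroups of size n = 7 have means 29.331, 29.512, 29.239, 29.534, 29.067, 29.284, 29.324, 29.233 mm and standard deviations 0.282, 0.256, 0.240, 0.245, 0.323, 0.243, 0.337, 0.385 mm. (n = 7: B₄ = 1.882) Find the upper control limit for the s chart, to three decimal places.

0.544

s̄ = (0.282 + 0.256 + 0.240 + 0.245 + 0.323 + 0.243 + 0.337 + 0.385) / 8 = 0.2889
UCL_s = B₄·s̄ = 1.882 × 0.2889 = 0.5437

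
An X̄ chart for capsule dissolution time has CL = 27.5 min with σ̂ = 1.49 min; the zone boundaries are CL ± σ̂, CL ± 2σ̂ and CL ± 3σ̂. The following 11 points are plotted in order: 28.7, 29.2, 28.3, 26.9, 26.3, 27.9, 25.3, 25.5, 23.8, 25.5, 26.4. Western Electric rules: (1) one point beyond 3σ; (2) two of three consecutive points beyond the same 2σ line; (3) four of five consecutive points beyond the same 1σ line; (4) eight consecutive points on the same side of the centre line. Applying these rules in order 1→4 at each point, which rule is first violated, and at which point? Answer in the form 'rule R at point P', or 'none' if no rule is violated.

Zone of each point (C = within 1σ̂, B = 1σ̂–2σ̂, A = 2σ̂–3σ̂, * = beyond 3σ̂; sign = side of CL): 1:+C, 2:+B, 3:+C, 4:-C, 5:-C, 6:+C, 7:-B, 8:-B, 9:-A, 10:-B, 11:-C
Rule 3 (four of five consecutive points beyond the same 1σ limit) is satisfied at point 10.

rule 3 at point 10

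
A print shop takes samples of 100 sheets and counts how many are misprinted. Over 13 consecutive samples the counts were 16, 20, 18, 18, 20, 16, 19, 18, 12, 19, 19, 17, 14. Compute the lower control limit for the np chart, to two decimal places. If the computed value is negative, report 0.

p̄ = Σdᵢ / (k·n) = 226 / (13 × 100) = 0.17385
LCL = np̄ − 3·√(np̄(1−p̄)) = 17.3846 − 3 × 3.7898 = 6.0153

6.02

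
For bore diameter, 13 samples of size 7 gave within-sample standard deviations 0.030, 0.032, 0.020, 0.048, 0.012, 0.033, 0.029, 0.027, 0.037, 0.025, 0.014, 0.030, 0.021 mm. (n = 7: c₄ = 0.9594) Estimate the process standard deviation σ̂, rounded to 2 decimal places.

s̄ = (0.030 + 0.032 + 0.020 + 0.048 + 0.012 + 0.033 + 0.029 + 0.027 + 0.037 + 0.025 + 0.014 + 0.030 + 0.021) / 13 = 0.0275
σ̂ = s̄ / c₄ = 0.0275 / 0.9594 = 0.0287

0.03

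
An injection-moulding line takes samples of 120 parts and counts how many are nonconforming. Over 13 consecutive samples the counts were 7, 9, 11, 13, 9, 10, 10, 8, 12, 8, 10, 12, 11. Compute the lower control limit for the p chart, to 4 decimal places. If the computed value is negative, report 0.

0.0076

p̄ = Σdᵢ / (k·n) = 130 / (13 × 120) = 0.08333
LCL = p̄ − 3·√(p̄(1−p̄)/n) = 0.08333 − 3 × 0.02523 = 0.00764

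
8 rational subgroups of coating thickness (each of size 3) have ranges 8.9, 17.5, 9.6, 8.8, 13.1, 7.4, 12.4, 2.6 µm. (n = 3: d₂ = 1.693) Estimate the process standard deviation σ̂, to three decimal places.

R̄ = (8.9 + 17.5 + 9.6 + 8.8 + 13.1 + 7.4 + 12.4 + 2.6) / 8 = 10.0375
σ̂ = R̄ / d₂ = 10.0375 / 1.693 = 5.9288

5.929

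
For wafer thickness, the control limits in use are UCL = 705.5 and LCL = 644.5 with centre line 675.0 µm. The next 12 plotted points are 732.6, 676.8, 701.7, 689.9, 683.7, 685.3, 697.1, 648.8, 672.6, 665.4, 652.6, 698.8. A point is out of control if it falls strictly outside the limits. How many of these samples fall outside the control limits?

1

Compare each point to [644.5, 705.5]: sample 1 = 732.6 > UCL.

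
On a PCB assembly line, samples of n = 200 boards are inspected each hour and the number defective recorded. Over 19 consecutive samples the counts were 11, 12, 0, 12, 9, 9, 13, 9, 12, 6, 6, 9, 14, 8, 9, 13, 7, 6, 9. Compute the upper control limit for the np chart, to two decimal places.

18.03

p̄ = Σdᵢ / (k·n) = 174 / (19 × 200) = 0.04579
UCL = np̄ + 3·√(np̄(1−p̄)) = 9.1579 + 3 × √(9.1579×0.95421) = 9.1579 + 3 × 2.9561 = 18.0262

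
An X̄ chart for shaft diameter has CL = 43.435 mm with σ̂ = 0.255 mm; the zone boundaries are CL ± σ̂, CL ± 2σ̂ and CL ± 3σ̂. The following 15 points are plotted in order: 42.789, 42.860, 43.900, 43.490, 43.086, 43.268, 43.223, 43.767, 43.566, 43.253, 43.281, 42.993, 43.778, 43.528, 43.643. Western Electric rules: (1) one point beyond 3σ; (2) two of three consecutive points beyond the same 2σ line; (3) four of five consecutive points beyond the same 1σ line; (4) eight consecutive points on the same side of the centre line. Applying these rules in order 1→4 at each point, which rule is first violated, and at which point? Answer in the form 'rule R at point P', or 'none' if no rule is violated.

rule 2 at point 2

Zone of each point (C = within 1σ̂, B = 1σ̂–2σ̂, A = 2σ̂–3σ̂, * = beyond 3σ̂; sign = side of CL): 1:-A, 2:-A, 3:+B, 4:+C, 5:-B, 6:-C, 7:-C, 8:+B, 9:+C, 10:-C, 11:-C, 12:-B, 13:+B, 14:+C, 15:+C
Rule 2 (two of three consecutive points beyond the same 2σ limit) is satisfied at point 2.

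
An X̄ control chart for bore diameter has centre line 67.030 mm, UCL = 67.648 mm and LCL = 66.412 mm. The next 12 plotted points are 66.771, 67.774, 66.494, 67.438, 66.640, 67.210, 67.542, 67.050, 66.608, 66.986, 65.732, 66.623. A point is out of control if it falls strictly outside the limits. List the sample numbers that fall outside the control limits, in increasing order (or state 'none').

Compare each point to [66.412, 67.648]: sample 2 = 67.774 > UCL; sample 11 = 65.732 < LCL.

2, 11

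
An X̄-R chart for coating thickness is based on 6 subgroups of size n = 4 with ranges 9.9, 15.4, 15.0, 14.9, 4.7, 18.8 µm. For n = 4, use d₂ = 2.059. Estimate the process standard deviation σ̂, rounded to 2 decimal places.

6.37

R̄ = (9.9 + 15.4 + 15.0 + 14.9 + 4.7 + 18.8) / 6 = 13.1167
σ̂ = R̄ / d₂ = 13.1167 / 2.059 = 6.3704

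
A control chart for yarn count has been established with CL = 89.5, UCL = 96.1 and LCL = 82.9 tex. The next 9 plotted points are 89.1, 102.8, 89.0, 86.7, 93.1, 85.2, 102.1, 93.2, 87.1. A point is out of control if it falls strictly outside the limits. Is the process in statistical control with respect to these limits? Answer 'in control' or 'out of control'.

out of control

Compare each point to [82.9, 96.1]: sample 2 = 102.8 > UCL; sample 7 = 102.1 > UCL.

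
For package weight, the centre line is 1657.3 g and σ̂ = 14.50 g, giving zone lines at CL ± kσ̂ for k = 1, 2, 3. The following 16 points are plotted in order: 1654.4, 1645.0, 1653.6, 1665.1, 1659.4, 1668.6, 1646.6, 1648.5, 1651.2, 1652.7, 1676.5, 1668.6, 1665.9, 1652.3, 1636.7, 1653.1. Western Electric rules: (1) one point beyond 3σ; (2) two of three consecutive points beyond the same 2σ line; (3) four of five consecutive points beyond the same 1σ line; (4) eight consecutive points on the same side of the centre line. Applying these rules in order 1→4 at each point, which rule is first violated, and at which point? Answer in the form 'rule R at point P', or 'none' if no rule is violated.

Zone of each point (C = within 1σ̂, B = 1σ̂–2σ̂, A = 2σ̂–3σ̂, * = beyond 3σ̂; sign = side of CL): 1:-C, 2:-C, 3:-C, 4:+C, 5:+C, 6:+C, 7:-C, 8:-C, 9:-C, 10:-C, 11:+B, 12:+C, 13:+C, 14:-C, 15:-B, 16:-C
No rule fires across all 16 points.

none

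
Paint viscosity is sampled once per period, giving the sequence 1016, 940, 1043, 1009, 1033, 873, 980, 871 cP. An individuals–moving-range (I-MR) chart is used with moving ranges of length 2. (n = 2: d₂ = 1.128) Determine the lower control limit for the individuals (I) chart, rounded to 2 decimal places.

X̄ = (1016 + 940 + 1043 + 1009 + 1033 + 873 + 980 + 871) / 8 = 970.6250
Moving ranges: 76, 103, 34, 24, 160, 107, 109; M̄R̄ = 613.0000 / 7 = 87.5714
LCL = X̄ − 3·M̄R̄/d₂ = 970.6250 − 3 × 87.5714 / 1.128 = 737.7223

737.72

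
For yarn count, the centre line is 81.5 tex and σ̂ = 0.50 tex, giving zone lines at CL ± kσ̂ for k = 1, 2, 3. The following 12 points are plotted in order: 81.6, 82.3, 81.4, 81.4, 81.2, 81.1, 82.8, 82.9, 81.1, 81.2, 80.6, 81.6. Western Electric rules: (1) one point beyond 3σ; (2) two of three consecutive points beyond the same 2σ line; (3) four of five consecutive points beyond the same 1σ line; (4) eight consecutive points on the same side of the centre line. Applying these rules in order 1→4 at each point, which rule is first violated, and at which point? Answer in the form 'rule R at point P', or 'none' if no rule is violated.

Zone of each point (C = within 1σ̂, B = 1σ̂–2σ̂, A = 2σ̂–3σ̂, * = beyond 3σ̂; sign = side of CL): 1:+C, 2:+B, 3:-C, 4:-C, 5:-C, 6:-C, 7:+A, 8:+A, 9:-C, 10:-C, 11:-B, 12:+C
Rule 2 (two of three consecutive points beyond the same 2σ limit) is satisfied at point 8.

rule 2 at point 8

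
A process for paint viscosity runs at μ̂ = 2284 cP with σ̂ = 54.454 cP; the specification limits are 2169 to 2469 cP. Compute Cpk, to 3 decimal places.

Cpu = (USL − μ̂) / (3σ̂) = (2469 − 2284) / (3 × 54.454) = 1.1325; Cpl = (μ̂ − LSL) / (3σ̂) = (2284 − 2169) / (3 × 54.454) = 0.7040; Cpk = min(Cpu, Cpl) = 0.7040

0.704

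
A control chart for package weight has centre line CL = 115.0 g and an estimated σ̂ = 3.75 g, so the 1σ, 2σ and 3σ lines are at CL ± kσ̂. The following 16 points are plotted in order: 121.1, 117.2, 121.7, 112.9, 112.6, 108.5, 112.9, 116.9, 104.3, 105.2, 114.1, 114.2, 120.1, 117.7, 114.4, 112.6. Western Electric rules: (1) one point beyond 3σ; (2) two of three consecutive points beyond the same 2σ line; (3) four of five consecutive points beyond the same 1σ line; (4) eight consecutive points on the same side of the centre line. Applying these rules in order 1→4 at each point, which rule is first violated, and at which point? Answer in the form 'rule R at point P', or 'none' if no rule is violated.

Zone of each point (C = within 1σ̂, B = 1σ̂–2σ̂, A = 2σ̂–3σ̂, * = beyond 3σ̂; sign = side of CL): 1:+B, 2:+C, 3:+B, 4:-C, 5:-C, 6:-B, 7:-C, 8:+C, 9:-A, 10:-A, 11:-C, 12:-C, 13:+B, 14:+C, 15:-C, 16:-C
Rule 2 (two of three consecutive points beyond the same 2σ limit) is satisfied at point 10.

rule 2 at point 10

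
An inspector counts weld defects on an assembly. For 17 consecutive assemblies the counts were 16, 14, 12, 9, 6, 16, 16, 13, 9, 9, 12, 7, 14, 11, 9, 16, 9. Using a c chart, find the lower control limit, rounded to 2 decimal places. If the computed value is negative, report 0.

1.41

c̄ = (16 + 14 + 12 + 9 + 6 + 16 + 16 + 13 + 9 + 9 + 12 + 7 + 14 + 11 + 9 + 16 + 9) / 17 = 198 / 17 = 11.6471
LCL = c̄ − 3√c̄ = 11.6471 − 3 × 3.4128 = 1.4087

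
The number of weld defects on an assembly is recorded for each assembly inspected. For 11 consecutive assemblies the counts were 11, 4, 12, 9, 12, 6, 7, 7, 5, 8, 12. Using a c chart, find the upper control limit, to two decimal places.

17.18

c̄ = (11 + 4 + 12 + 9 + 12 + 6 + 7 + 7 + 5 + 8 + 12) / 11 = 93 / 11 = 8.4545
UCL = c̄ + 3√c̄ = 8.4545 + 3 × √8.4545 = 8.4545 + 3 × 2.9077 = 17.1776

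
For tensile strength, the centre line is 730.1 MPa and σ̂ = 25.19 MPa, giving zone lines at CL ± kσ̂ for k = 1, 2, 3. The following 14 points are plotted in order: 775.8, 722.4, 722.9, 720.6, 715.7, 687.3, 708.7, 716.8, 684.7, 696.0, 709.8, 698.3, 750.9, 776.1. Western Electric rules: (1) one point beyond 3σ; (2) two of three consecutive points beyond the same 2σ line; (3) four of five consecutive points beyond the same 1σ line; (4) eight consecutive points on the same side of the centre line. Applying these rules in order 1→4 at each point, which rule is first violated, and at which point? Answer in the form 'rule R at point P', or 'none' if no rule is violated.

Zone of each point (C = within 1σ̂, B = 1σ̂–2σ̂, A = 2σ̂–3σ̂, * = beyond 3σ̂; sign = side of CL): 1:+B, 2:-C, 3:-C, 4:-C, 5:-C, 6:-B, 7:-C, 8:-C, 9:-B, 10:-B, 11:-C, 12:-B, 13:+C, 14:+B
Rule 4 (eight consecutive points on the same side of the centre line) is satisfied at point 9.

rule 4 at point 9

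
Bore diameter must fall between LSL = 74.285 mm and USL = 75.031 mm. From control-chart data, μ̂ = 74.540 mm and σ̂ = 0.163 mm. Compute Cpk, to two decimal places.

0.52

Cpu = (USL − μ̂) / (3σ̂) = (75.031 − 74.540) / (3 × 0.163) = 1.0041; Cpl = (μ̂ − LSL) / (3σ̂) = (74.540 − 74.285) / (3 × 0.163) = 0.5215; Cpk = min(Cpu, Cpl) = 0.5215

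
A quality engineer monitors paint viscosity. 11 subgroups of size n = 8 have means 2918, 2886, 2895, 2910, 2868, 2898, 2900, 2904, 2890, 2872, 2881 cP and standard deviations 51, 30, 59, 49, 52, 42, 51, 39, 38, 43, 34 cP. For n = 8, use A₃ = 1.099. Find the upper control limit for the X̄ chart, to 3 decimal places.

X̄̄ = (2918 + 2886 + 2895 + 2910 + 2868 + 2898 + 2900 + 2904 + 2890 + 2872 + 2881) / 11 = 2892.9091
s̄ = (51 + 30 + 59 + 49 + 52 + 42 + 51 + 39 + 38 + 43 + 34) / 11 = 44.3636
UCL = X̄̄ + A₃·s̄ = 2892.9091 + 1.099 × 44.3636 = 2941.6647

2941.665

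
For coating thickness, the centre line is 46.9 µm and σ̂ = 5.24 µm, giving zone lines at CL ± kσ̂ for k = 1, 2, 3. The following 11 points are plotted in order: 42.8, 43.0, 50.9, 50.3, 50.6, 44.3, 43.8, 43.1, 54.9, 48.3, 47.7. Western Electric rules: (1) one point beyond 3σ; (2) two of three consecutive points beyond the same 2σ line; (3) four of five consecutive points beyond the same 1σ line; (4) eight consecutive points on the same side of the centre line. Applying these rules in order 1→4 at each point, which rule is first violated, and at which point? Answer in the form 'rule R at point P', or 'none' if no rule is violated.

Zone of each point (C = within 1σ̂, B = 1σ̂–2σ̂, A = 2σ̂–3σ̂, * = beyond 3σ̂; sign = side of CL): 1:-C, 2:-C, 3:+C, 4:+C, 5:+C, 6:-C, 7:-C, 8:-C, 9:+B, 10:+C, 11:+C
No rule fires across all 11 points.

none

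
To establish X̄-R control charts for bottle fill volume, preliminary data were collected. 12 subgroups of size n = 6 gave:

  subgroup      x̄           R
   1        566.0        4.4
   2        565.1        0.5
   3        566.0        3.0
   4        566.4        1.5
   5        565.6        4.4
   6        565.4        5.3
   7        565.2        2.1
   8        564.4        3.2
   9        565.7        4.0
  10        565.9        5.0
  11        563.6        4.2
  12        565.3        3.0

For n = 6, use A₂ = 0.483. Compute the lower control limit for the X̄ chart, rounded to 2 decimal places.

563.75

X̄̄ = (566.0 + 565.1 + 566.0 + 566.4 + 565.6 + 565.4 + 565.2 + 564.4 + 565.7 + 565.9 + 563.6 + 565.3) / 12 = 6784.6000 / 12 = 565.3833
R̄ = (4.4 + 0.5 + 3.0 + 1.5 + 4.4 + 5.3 + 2.1 + 3.2 + 4.0 + 5.0 + 4.2 + 3.0) / 12 = 40.6000 / 12 = 3.3833
LCL = X̄̄ − A₂·R̄ = 565.3833 − 0.483 × 3.3833 = 563.7492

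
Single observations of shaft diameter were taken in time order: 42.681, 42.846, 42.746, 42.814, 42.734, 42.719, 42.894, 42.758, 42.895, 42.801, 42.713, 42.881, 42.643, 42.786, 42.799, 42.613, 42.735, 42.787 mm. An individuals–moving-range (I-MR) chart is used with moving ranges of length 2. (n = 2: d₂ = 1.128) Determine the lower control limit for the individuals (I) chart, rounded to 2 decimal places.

42.46

X̄ = (42.681 + 42.846 + 42.746 + 42.814 + 42.734 + 42.719 + 42.894 + 42.758 + 42.895 + 42.801 + 42.713 + 42.881 + 42.643 + 42.786 + 42.799 + 42.613 + 42.735 + 42.787) / 18 = 42.7692
Moving ranges: 0.165, 0.100, 0.068, 0.080, 0.015, 0.175, 0.136, 0.137, 0.094, 0.088, 0.168, 0.238, 0.143, 0.013, 0.186, 0.122, 0.052; M̄R̄ = 1.9800 / 17 = 0.1165
LCL = X̄ − 3·M̄R̄/d₂ = 42.7692 − 3 × 0.1165 / 1.128 = 42.4594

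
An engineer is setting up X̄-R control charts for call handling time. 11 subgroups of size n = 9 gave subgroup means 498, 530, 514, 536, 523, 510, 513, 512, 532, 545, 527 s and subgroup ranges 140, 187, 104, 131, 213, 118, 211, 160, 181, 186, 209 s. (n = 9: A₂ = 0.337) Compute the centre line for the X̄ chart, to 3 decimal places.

521.818

X̄̄ = (498 + 530 + 514 + 536 + 523 + 510 + 513 + 512 + 532 + 545 + 527) / 11 = 5740.0000 / 11 = 521.8182
CL = X̄̄ = 521.8182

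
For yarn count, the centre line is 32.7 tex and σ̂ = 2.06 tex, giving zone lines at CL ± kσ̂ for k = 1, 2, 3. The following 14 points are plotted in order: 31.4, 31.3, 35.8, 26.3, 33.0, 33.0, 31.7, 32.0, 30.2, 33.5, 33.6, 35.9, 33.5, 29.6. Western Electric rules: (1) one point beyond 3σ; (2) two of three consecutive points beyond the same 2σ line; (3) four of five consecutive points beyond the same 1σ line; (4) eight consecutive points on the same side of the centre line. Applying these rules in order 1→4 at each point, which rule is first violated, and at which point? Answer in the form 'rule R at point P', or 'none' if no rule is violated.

Zone of each point (C = within 1σ̂, B = 1σ̂–2σ̂, A = 2σ̂–3σ̂, * = beyond 3σ̂; sign = side of CL): 1:-C, 2:-C, 3:+B, 4:-*, 5:+C, 6:+C, 7:-C, 8:-C, 9:-B, 10:+C, 11:+C, 12:+B, 13:+C, 14:-B
Rule 1 (one point beyond the 3σ limits) is satisfied at point 4.

rule 1 at point 4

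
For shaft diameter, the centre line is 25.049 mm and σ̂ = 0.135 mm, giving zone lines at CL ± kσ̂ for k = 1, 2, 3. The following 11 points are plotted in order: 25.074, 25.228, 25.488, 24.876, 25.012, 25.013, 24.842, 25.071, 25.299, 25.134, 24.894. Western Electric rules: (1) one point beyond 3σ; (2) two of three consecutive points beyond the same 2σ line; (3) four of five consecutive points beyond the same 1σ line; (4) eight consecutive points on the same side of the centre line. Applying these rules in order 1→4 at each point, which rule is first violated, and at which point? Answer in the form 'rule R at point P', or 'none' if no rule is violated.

rule 1 at point 3

Zone of each point (C = within 1σ̂, B = 1σ̂–2σ̂, A = 2σ̂–3σ̂, * = beyond 3σ̂; sign = side of CL): 1:+C, 2:+B, 3:+*, 4:-B, 5:-C, 6:-C, 7:-B, 8:+C, 9:+B, 10:+C, 11:-B
Rule 1 (one point beyond the 3σ limits) is satisfied at point 3.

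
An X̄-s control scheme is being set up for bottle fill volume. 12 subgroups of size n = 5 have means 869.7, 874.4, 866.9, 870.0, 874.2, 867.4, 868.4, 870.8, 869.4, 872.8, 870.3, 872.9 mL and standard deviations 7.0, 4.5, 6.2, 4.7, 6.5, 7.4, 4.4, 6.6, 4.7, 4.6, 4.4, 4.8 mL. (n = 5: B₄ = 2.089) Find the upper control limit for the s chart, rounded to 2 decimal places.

s̄ = (7.0 + 4.5 + 6.2 + 4.7 + 6.5 + 7.4 + 4.4 + 6.6 + 4.7 + 4.6 + 4.4 + 4.8) / 12 = 5.4833
UCL_s = B₄·s̄ = 2.089 × 5.4833 = 11.4547

11.45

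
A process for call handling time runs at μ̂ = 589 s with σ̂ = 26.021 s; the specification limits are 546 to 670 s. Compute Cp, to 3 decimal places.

0.794

Cp = (USL − LSL) / (6σ̂) = (670 − 546) / (6 × 26.021) = 124.0000 / 156.1260 = 0.7942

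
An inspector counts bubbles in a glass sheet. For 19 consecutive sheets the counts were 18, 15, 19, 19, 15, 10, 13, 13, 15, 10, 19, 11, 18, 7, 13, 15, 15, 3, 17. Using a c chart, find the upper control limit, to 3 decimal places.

c̄ = (18 + 15 + 19 + 19 + 15 + 10 + 13 + 13 + 15 + 10 + 19 + 11 + 18 + 7 + 13 + 15 + 15 + 3 + 17) / 19 = 265 / 19 = 13.9474
UCL = c̄ + 3√c̄ = 13.9474 + 3 × √13.9474 = 13.9474 + 3 × 3.7346 = 25.1512

25.151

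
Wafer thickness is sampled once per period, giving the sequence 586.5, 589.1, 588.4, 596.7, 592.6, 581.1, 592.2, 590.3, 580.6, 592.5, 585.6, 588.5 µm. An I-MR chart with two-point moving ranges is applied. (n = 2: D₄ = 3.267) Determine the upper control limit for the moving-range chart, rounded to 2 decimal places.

Moving ranges: 2.6, 0.7, 8.3, 4.1, 11.5, 11.1, 1.9, 9.7, 11.9, 6.9, 2.9; M̄R̄ = 71.6000 / 11 = 6.5091
UCL_MR = D₄·M̄R̄ = 3.267 × 6.5091 = 21.2652

21.27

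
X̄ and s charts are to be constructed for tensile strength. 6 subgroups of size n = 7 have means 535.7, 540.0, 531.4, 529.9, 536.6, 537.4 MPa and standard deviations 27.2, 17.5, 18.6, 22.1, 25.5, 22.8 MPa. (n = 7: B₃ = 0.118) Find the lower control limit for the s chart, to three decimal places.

s̄ = (27.2 + 17.5 + 18.6 + 22.1 + 25.5 + 22.8) / 6 = 22.2833
LCL_s = B₃·s̄ = 0.118 × 22.2833 = 2.6294

2.629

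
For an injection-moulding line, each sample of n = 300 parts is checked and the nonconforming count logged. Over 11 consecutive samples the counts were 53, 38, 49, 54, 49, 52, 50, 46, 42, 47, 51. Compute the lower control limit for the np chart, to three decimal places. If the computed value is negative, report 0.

29.180

p̄ = Σdᵢ / (k·n) = 531 / (11 × 300) = 0.16091
LCL = np̄ − 3·√(np̄(1−p̄)) = 48.2727 − 3 × 6.3644 = 29.1796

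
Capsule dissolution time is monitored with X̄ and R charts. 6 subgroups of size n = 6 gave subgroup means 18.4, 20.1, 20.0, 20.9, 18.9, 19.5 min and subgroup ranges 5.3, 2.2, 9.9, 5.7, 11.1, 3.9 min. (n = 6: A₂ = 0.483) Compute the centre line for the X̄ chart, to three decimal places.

19.633

X̄̄ = (18.4 + 20.1 + 20.0 + 20.9 + 18.9 + 19.5) / 6 = 117.8000 / 6 = 19.6333
CL = X̄̄ = 19.6333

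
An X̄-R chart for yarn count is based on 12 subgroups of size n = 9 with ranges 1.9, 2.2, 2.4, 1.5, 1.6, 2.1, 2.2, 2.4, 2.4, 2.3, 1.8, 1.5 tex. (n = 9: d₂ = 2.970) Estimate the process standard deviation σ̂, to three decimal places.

R̄ = (1.9 + 2.2 + 2.4 + 1.5 + 1.6 + 2.1 + 2.2 + 2.4 + 2.4 + 2.3 + 1.8 + 1.5) / 12 = 2.0250
σ̂ = R̄ / d₂ = 2.0250 / 2.970 = 0.6818

0.682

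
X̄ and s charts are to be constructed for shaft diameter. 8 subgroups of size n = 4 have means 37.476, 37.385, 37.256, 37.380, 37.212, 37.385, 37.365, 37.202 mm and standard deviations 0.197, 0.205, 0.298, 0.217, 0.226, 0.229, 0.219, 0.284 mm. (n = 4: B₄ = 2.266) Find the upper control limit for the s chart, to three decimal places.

0.531

s̄ = (0.197 + 0.205 + 0.298 + 0.217 + 0.226 + 0.229 + 0.219 + 0.284) / 8 = 0.2344
UCL_s = B₄·s̄ = 2.266 × 0.2344 = 0.5311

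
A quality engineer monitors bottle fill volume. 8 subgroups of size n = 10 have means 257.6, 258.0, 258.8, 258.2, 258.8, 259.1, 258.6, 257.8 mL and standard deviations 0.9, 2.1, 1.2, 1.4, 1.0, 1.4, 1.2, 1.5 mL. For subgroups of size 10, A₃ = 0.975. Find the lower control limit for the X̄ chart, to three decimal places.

X̄̄ = (257.6 + 258.0 + 258.8 + 258.2 + 258.8 + 259.1 + 258.6 + 257.8) / 8 = 258.3625
s̄ = (0.9 + 2.1 + 1.2 + 1.4 + 1.0 + 1.4 + 1.2 + 1.5) / 8 = 1.3375
LCL = X̄̄ − A₃·s̄ = 258.3625 − 0.975 × 1.3375 = 257.0584

257.058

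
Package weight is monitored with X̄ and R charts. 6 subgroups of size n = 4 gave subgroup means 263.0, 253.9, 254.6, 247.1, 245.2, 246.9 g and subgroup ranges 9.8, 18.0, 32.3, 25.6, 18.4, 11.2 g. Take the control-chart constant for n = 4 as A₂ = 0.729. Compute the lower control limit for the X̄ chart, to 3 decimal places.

237.774

X̄̄ = (263.0 + 253.9 + 254.6 + 247.1 + 245.2 + 246.9) / 6 = 1510.7000 / 6 = 251.7833
R̄ = (9.8 + 18.0 + 32.3 + 25.6 + 18.4 + 11.2) / 6 = 115.3000 / 6 = 19.2167
LCL = X̄̄ − A₂·R̄ = 251.7833 − 0.729 × 19.2167 = 237.7744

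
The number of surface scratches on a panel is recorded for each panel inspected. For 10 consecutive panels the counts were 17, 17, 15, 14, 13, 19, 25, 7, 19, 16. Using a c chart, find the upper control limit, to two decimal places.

c̄ = (17 + 17 + 15 + 14 + 13 + 19 + 25 + 7 + 19 + 16) / 10 = 162 / 10 = 16.2000
UCL = c̄ + 3√c̄ = 16.2000 + 3 × √16.2000 = 16.2000 + 3 × 4.0249 = 28.2748

28.27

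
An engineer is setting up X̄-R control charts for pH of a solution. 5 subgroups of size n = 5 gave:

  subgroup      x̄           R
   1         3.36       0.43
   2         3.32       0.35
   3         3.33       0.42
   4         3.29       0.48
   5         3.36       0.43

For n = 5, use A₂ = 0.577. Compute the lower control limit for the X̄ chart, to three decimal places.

3.089

X̄̄ = (3.36 + 3.32 + 3.33 + 3.29 + 3.36) / 5 = 16.6600 / 5 = 3.3320
R̄ = (0.43 + 0.35 + 0.42 + 0.48 + 0.43) / 5 = 2.1100 / 5 = 0.4220
LCL = X̄̄ − A₂·R̄ = 3.3320 − 0.577 × 0.4220 = 3.0885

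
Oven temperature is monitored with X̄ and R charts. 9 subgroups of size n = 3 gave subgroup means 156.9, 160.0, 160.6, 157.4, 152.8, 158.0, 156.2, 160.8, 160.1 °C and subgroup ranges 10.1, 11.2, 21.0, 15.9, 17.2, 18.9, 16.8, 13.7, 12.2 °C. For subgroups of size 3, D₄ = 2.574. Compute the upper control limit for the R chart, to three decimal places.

R̄ = (10.1 + 11.2 + 21.0 + 15.9 + 17.2 + 18.9 + 16.8 + 13.7 + 12.2) / 9 = 137.0000 / 9 = 15.2222
UCL_R = D₄·R̄ = 2.574 × 15.2222 = 39.1820

39.182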